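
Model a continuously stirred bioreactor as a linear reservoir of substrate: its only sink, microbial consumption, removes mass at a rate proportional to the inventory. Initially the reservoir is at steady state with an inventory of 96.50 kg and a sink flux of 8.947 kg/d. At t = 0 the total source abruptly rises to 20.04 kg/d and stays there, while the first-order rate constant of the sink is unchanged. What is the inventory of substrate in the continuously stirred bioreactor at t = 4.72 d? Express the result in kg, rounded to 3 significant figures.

Residence time τ = M₀/F₀ = 10.79 d. The eventual steady state is M_∞ = M₀·(F₁/F₀) = 96.50 × 20.04/8.947 = 216.15 kg.
The anomaly ΔM(t) = M(t) − M_∞ decays as ΔM₀·e^(−t/τ) with ΔM₀ = 96.50 − 216.15 = −119.6 kg.
At t = 4.72 d, e^(−t/τ) = e^(−0.4376) = 0.6456, so ΔM = −77.24 kg and M = 216.15 − 77.24 = 138.91 kg.

139 kg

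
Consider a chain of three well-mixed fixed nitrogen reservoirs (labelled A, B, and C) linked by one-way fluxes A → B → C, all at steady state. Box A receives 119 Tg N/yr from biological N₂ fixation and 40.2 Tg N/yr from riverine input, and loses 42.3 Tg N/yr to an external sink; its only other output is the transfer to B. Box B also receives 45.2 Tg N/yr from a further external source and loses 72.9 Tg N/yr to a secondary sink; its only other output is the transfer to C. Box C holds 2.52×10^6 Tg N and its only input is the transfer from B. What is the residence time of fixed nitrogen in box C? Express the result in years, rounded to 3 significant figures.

Box A: F(A→B) = (119 + 40.2) − 42.3 = 116.90 Tg N/yr.
Box B: F(B→C) = (116.90 + 45.2) − 72.9 = 89.200 Tg N/yr.
Box C throughput = its input = 89.200 Tg N/yr; τ = 2.52×10^6 / 89.200 = 28250 yr.

28300 yr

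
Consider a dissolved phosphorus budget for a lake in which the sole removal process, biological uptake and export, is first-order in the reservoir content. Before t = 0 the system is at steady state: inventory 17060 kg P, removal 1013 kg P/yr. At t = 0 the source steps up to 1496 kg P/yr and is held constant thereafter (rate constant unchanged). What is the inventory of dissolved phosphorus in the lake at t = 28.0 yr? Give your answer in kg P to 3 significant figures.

23700 kg P

τ = M₀/F₀ = 17060/1013 = 16.84 yr; rate constant k = 1/τ.
New steady state M_∞ = F₁/k = F₁·τ = 1496 × 16.84 = 25194 kg P.
M(t) = M_∞ + (M₀ − M_∞)·e^(−t/τ); t/τ = 28.0/16.84 = 1.663, so e^(−t/τ) = 0.1896.
M(t) = 25194 − 8134 × 0.1896 = 23652 kg P.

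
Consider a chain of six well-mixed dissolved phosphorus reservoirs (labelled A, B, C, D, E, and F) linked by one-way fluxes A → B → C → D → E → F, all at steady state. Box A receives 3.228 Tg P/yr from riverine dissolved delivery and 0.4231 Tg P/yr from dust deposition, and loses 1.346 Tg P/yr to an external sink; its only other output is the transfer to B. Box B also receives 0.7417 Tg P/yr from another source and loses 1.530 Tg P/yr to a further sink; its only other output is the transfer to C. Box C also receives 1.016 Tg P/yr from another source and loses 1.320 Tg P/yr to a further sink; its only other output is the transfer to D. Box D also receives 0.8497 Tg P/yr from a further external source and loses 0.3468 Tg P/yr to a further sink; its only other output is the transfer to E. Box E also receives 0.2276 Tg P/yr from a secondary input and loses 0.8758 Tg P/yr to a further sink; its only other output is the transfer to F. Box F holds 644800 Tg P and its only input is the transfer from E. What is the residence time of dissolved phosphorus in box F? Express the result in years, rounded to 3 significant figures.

604000 yr

Box A: F(A→B) = (3.228 + 0.4231) − 1.346 = 2.3051 Tg P/yr.
Box B: F(B→C) = (2.3051 + 0.7417) − 1.530 = 1.5168 Tg P/yr.
Box C: F(C→D) = (1.5168 + 1.016) − 1.320 = 1.2128 Tg P/yr.
Box D: F(D→E) = (1.2128 + 0.8497) − 0.3468 = 1.7157 Tg P/yr.
Box E: F(E→F) = (1.7157 + 0.2276) − 0.8758 = 1.0675 Tg P/yr.
Box F throughput = its input = 1.0675 Tg P/yr; τ = 644800 / 1.0675 = 604000 yr.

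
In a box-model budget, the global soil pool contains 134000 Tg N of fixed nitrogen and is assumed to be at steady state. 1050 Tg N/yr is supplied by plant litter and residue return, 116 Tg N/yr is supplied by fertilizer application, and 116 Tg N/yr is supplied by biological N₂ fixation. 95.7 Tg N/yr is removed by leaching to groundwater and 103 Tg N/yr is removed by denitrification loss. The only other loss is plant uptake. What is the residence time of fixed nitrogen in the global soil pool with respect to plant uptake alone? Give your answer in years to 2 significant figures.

120 yr

At steady state ΣF_in = ΣF_out.
ΣF_in = 1050 + 116 + 116 = 1282.0 Tg N/yr.
Plant uptake flux = ΣF_in − (95.7 + 103) = 1282.0 − 198.7 = 1083 Tg N/yr.
τ = M / F = 134000 / 1083 = 123.7 yr.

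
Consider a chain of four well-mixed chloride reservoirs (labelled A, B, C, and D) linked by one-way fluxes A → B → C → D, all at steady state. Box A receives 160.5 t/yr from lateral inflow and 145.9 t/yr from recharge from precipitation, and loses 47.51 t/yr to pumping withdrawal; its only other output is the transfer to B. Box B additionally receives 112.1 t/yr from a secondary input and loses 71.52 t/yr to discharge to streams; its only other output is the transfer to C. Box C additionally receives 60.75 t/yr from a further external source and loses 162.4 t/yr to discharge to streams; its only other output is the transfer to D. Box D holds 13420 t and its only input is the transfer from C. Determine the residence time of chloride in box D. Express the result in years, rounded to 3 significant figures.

Box A: F(A→B) = (160.5 + 145.9) − 47.51 = 258.89 t/yr.
Box B: F(B→C) = (258.89 + 112.1) − 71.52 = 299.47 t/yr.
Box C: F(C→D) = (299.47 + 60.75) − 162.4 = 197.82 t/yr.
Box D throughput = its input = 197.82 t/yr; τ = 13420 / 197.82 = 67.84 yr.

67.8 yr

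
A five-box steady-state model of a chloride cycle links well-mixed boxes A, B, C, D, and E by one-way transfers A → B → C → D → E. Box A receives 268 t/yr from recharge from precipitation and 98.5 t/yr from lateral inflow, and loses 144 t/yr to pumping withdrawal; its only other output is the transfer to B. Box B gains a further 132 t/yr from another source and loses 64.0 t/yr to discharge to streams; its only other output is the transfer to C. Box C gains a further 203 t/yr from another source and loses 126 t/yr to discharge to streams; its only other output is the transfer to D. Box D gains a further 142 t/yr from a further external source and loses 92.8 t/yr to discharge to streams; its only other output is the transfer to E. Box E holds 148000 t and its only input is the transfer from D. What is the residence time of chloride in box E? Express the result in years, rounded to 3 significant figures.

Box A: F(A→B) = (268 + 98.5) − 144 = 222.50 t/yr.
Box B: F(B→C) = (222.50 + 132) − 64.0 = 290.50 t/yr.
Box C: F(C→D) = (290.50 + 203) − 126 = 367.50 t/yr.
Box D: F(D→E) = (367.50 + 142) − 92.8 = 416.70 t/yr.
Box E throughput = its input = 416.70 t/yr; τ = 148000 / 416.70 = 355.2 yr.

355 yr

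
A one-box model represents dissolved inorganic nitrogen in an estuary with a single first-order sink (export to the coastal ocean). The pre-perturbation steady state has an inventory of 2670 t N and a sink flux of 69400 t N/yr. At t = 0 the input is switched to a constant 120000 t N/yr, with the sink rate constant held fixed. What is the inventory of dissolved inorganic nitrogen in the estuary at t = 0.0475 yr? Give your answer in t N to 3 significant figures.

τ = M₀/F₀ = 2670/69400 = 0.03847 yr; rate constant k = 1/τ.
New steady state M_∞ = F₁/k = F₁·τ = 120000 × 0.03847 = 4616.7 t N.
M(t) = M_∞ + (M₀ − M_∞)·e^(−t/τ); t/τ = 0.0475/0.03847 = 1.235, so e^(−t/τ) = 0.2909.
M(t) = 4616.7 − 1947 × 0.2909 = 4050.3 t N.

4050 t N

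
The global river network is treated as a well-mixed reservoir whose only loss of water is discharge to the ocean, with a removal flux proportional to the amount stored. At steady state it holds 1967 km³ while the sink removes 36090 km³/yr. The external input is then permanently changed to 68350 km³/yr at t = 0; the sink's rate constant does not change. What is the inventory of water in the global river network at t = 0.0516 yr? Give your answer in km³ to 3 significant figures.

3040 km³

Residence time τ = M₀/F₀ = 0.05450 yr. The eventual steady state is M_∞ = M₀·(F₁/F₀) = 1967 × 68350/36090 = 3725.3 km³.
The anomaly ΔM(t) = M(t) − M_∞ decays as ΔM₀·e^(−t/τ) with ΔM₀ = 1967 − 3725.3 = −1758 km³.
At t = 0.0516 yr, e^(−t/τ) = e^(−0.9467) = 0.3880, so ΔM = −682.2 km³ and M = 3725.3 − 682.2 = 3043.0 km³.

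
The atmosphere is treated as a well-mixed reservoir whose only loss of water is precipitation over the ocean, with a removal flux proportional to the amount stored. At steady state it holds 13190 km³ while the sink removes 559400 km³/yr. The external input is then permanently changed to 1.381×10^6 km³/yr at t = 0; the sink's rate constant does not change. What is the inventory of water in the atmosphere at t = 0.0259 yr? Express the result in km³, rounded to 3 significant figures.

26100 km³

τ = M₀/F₀ = 13190/559400 = 0.02358 yr; rate constant k = 1/τ.
New steady state M_∞ = F₁/k = F₁·τ = 1.381×10^6 × 0.02358 = 32562 km³.
M(t) = M_∞ + (M₀ − M_∞)·e^(−t/τ); t/τ = 0.0259/0.02358 = 1.098, so e^(−t/τ) = 0.3334.
M(t) = 32562 − 19370 × 0.3334 = 26104 km³.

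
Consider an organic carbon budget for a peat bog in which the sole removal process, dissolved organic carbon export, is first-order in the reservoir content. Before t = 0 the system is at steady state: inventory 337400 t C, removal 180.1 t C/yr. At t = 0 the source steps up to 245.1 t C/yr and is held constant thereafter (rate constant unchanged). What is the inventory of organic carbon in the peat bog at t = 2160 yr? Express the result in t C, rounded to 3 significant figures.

The sink rate constant is k = F₀/M₀ = 180.1/337400 = 0.0005338 yr⁻¹.
Solving dM/dt = F₁ − kM with M(0) = M₀ gives M(t) = F₁/k + (M₀ − F₁/k)·e^(−kt).
F₁/k = 245.1/0.0005338 = 459170 t C; kt = 0.0005338 × 2160 = 1.153, e^(−kt) = 0.3157.
M(2160) = 459170 + (337400 − 459170) × 0.3157 = 459170 − 38440 = 420730 t C.

421000 t C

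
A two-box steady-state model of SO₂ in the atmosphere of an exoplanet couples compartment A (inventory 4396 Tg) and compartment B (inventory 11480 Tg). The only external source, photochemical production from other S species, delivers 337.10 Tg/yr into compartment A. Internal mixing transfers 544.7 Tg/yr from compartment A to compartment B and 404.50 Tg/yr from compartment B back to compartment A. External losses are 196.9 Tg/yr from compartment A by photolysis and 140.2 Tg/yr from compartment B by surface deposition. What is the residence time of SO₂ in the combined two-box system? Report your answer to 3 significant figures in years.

47.1 yr

Residence time in the combined system uses the total inventory and the total *external* removal — internal exchanges between the two boxes cancel.
M_total = 4396 + 11480 = 15876 Tg.
ΣF_external_out = 196.9 + 140.2 = 337.10 Tg/yr.
τ = M_total / ΣF_ext = 15876 / 337.10 = 47.10 yr.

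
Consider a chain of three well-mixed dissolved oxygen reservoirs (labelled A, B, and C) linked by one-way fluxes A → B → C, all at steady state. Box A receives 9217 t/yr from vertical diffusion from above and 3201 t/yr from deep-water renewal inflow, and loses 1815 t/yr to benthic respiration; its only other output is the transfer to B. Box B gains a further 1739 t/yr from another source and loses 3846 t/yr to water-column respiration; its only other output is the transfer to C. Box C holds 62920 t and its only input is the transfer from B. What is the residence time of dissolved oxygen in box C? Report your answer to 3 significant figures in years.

Box A: F(A→B) = (9217 + 3201) − 1815 = 10603 t/yr.
Box B: F(B→C) = (10603 + 1739) − 3846 = 8496.0 t/yr.
Box C throughput = its input = 8496.0 t/yr; τ = 62920 / 8496.0 = 7.406 yr.

7.41 yr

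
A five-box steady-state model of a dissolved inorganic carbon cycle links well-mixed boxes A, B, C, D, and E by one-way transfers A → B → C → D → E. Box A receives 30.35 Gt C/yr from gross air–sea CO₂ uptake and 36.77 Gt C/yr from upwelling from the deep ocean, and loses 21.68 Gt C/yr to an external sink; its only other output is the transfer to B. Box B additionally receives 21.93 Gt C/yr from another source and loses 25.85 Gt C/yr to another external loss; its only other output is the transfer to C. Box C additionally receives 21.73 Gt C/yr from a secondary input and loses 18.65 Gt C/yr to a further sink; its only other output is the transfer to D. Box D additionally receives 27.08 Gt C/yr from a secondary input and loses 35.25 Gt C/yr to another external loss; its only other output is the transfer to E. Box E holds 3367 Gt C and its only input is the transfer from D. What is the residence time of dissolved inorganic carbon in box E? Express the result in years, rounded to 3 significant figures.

Box A: F(A→B) = (30.35 + 36.77) − 21.68 = 45.440 Gt C/yr.
Box B: F(B→C) = (45.440 + 21.93) − 25.85 = 41.520 Gt C/yr.
Box C: F(C→D) = (41.520 + 21.73) − 18.65 = 44.600 Gt C/yr.
Box D: F(D→E) = (44.600 + 27.08) − 35.25 = 36.430 Gt C/yr.
Box E throughput = its input = 36.430 Gt C/yr; τ = 3367 / 36.430 = 92.42 yr.

92.4 yr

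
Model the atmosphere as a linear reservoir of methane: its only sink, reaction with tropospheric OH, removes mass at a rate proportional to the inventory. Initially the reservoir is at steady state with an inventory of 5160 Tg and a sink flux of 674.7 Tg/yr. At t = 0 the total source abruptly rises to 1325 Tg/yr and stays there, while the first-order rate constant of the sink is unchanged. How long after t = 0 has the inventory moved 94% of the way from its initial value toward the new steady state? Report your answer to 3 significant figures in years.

τ = M₀/F₀ = 5160/674.7 = 7.648 yr.
The remaining gap fraction is e^(−t/τ); 94% covered ⇒ e^(−t/τ) = 0.0600.
t = −τ ln(0.0600) = 7.648 × 2.813 = 21.52 yr.

21.5 yr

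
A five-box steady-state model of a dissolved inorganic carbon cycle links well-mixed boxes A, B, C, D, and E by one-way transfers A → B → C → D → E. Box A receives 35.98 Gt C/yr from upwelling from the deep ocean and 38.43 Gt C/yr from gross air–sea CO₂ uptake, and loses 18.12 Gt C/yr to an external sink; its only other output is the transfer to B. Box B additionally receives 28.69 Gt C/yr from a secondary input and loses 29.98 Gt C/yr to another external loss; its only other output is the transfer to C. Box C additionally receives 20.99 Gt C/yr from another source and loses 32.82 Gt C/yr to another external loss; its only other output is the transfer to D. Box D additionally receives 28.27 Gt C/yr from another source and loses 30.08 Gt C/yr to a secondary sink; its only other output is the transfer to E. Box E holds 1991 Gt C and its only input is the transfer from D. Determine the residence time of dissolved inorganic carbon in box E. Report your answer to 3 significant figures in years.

48.1 yr

Box A: F(A→B) = (35.98 + 38.43) − 18.12 = 56.290 Gt C/yr.
Box B: F(B→C) = (56.290 + 28.69) − 29.98 = 55.000 Gt C/yr.
Box C: F(C→D) = (55.000 + 20.99) − 32.82 = 43.170 Gt C/yr.
Box D: F(D→E) = (43.170 + 28.27) − 30.08 = 41.360 Gt C/yr.
Box E throughput = its input = 41.360 Gt C/yr; τ = 1991 / 41.360 = 48.14 yr.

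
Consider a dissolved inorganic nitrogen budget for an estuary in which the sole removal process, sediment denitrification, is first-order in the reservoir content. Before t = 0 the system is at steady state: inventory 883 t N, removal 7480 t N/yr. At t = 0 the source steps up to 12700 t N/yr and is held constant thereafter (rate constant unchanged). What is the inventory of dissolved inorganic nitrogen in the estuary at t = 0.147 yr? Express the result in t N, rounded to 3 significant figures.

1320 t N

τ = M₀/F₀ = 883/7480 = 0.1180 yr; rate constant k = 1/τ.
New steady state M_∞ = F₁/k = F₁·τ = 12700 × 0.1180 = 1499.2 t N.
M(t) = M_∞ + (M₀ − M_∞)·e^(−t/τ); t/τ = 0.147/0.1180 = 1.245, so e^(−t/τ) = 0.2879.
M(t) = 1499.2 − 616.2 × 0.2879 = 1321.8 t N.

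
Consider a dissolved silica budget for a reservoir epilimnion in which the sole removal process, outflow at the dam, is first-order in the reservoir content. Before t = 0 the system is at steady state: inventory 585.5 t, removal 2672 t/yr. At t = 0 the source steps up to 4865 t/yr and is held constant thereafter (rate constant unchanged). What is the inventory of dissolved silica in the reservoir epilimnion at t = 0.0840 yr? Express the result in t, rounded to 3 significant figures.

739 t

Residence time τ = M₀/F₀ = 0.2191 yr. The eventual steady state is M_∞ = M₀·(F₁/F₀) = 585.5 × 4865/2672 = 1066.0 t.
The anomaly ΔM(t) = M(t) − M_∞ decays as ΔM₀·e^(−t/τ) with ΔM₀ = 585.5 − 1066.0 = −480.5 t.
At t = 0.0840 yr, e^(−t/τ) = e^(−0.3833) = 0.6816, so ΔM = −327.5 t and M = 1066.0 − 327.5 = 738.51 t.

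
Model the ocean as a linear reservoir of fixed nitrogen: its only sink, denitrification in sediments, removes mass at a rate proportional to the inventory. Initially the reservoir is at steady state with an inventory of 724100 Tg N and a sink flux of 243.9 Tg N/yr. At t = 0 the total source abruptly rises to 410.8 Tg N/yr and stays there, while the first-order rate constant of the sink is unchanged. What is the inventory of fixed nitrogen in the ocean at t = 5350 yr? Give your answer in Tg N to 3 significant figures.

1.14×10^6 Tg N

τ = M₀/F₀ = 724100/243.9 = 2969 yr; rate constant k = 1/τ.
New steady state M_∞ = F₁/k = F₁·τ = 410.8 × 2969 = 1.2196×10^6 Tg N.
M(t) = M_∞ + (M₀ − M_∞)·e^(−t/τ); t/τ = 5350/2969 = 1.802, so e^(−t/τ) = 0.1650.
M(t) = 1.2196×10^6 − 495500 × 0.1650 = 1.1379×10^6 Tg N.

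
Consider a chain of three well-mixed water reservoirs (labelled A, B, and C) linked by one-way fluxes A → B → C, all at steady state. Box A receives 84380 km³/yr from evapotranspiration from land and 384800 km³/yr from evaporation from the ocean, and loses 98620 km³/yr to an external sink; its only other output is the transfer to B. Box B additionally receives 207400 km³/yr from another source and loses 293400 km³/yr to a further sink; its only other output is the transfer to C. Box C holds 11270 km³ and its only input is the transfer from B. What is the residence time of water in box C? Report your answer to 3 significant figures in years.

Box A: F(A→B) = (84380 + 384800) − 98620 = 370560 km³/yr.
Box B: F(B→C) = (370560 + 207400) − 293400 = 284560 km³/yr.
Box C throughput = its input = 284560 km³/yr; τ = 11270 / 284560 = 0.03961 yr.

0.0396 yr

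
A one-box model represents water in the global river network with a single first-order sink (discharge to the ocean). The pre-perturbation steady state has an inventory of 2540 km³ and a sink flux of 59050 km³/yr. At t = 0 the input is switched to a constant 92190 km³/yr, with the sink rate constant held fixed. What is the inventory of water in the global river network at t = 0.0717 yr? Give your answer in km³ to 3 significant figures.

τ = M₀/F₀ = 2540/59050 = 0.04301 yr; rate constant k = 1/τ.
New steady state M_∞ = F₁/k = F₁·τ = 92190 × 0.04301 = 3965.5 km³.
M(t) = M_∞ + (M₀ − M_∞)·e^(−t/τ); t/τ = 0.0717/0.04301 = 1.667, so e^(−t/τ) = 0.1888.
M(t) = 3965.5 − 1425 × 0.1888 = 3696.3 km³.

3700 km³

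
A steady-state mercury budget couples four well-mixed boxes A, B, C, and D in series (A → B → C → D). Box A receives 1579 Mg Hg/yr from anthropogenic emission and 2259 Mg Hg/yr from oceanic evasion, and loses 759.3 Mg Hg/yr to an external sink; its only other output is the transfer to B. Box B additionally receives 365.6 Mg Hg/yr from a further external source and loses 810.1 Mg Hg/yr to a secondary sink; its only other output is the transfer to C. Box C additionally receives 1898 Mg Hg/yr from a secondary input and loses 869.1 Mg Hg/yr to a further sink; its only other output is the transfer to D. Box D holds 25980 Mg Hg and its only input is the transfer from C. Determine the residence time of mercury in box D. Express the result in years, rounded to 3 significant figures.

7.09 yr

Box A: F(A→B) = (1579 + 2259) − 759.3 = 3078.7 Mg Hg/yr.
Box B: F(B→C) = (3078.7 + 365.6) − 810.1 = 2634.2 Mg Hg/yr.
Box C: F(C→D) = (2634.2 + 1898) − 869.1 = 3663.1 Mg Hg/yr.
Box D throughput = its input = 3663.1 Mg Hg/yr; τ = 25980 / 3663.1 = 7.092 yr.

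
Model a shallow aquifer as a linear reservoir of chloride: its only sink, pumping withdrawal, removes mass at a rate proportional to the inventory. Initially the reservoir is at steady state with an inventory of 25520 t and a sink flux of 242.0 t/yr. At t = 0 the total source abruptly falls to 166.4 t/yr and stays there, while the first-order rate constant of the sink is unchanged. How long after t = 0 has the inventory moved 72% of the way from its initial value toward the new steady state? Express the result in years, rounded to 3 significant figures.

134 yr

τ = M₀/F₀ = 25520/242.0 = 105.5 yr.
The remaining gap fraction is e^(−t/τ); 72% covered ⇒ e^(−t/τ) = 0.280.
t = −τ ln(0.280) = 105.5 × 1.273 = 134.2 yr.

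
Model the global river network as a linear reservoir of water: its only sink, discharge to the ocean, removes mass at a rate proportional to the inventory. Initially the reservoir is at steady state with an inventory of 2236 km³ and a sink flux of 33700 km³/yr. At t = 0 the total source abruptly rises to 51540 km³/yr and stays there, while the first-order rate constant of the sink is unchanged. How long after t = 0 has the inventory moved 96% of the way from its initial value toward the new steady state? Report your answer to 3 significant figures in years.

0.214 yr

τ = M₀/F₀ = 2236/33700 = 0.06635 yr.
The remaining gap fraction is e^(−t/τ); 96% covered ⇒ e^(−t/τ) = 0.0400.
t = −τ ln(0.0400) = 0.06635 × 3.219 = 0.2136 yr.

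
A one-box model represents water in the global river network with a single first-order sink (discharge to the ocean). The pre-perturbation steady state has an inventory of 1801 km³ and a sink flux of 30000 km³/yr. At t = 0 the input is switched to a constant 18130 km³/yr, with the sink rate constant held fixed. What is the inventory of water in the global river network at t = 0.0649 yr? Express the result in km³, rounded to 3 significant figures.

1330 km³

Residence time τ = M₀/F₀ = 0.06003 yr. The eventual steady state is M_∞ = M₀·(F₁/F₀) = 1801 × 18130/30000 = 1088.4 km³.
The anomaly ΔM(t) = M(t) − M_∞ decays as ΔM₀·e^(−t/τ) with ΔM₀ = 1801 − 1088.4 = 712.6 km³.
At t = 0.0649 yr, e^(−t/τ) = e^(−1.081) = 0.3392, so ΔM = 241.7 km³ and M = 1088.4 + 241.7 = 1330.1 km³.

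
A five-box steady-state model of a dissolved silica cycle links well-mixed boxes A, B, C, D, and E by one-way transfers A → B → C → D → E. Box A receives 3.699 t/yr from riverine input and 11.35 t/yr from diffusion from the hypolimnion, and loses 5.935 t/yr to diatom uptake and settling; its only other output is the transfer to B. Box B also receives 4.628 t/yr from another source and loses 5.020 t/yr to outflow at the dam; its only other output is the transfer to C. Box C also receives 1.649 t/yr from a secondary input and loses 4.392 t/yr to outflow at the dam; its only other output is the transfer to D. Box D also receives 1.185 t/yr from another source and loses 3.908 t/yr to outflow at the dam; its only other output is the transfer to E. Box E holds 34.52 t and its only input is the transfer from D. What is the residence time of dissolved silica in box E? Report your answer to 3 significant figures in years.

10.6 yr

Box A: F(A→B) = (3.699 + 11.35) − 5.935 = 9.1140 t/yr.
Box B: F(B→C) = (9.1140 + 4.628) − 5.020 = 8.7220 t/yr.
Box C: F(C→D) = (8.7220 + 1.649) − 4.392 = 5.9790 t/yr.
Box D: F(D→E) = (5.9790 + 1.185) − 3.908 = 3.2560 t/yr.
Box E throughput = its input = 3.2560 t/yr; τ = 34.52 / 3.2560 = 10.60 yr.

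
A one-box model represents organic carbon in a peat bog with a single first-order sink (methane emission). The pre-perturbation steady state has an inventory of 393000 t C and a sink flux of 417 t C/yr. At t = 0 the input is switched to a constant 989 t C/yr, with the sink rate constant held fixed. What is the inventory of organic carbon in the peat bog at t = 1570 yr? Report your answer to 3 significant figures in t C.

830000 t C

The sink rate constant is k = F₀/M₀ = 417/393000 = 0.001061 yr⁻¹.
Solving dM/dt = F₁ − kM with M(0) = M₀ gives M(t) = F₁/k + (M₀ − F₁/k)·e^(−kt).
F₁/k = 989/0.001061 = 932080 t C; kt = 0.001061 × 1570 = 1.666, e^(−kt) = 0.1890.
M(1570) = 932080 + (393000 − 932080) × 0.1890 = 932080 − 101900 = 830180 t C.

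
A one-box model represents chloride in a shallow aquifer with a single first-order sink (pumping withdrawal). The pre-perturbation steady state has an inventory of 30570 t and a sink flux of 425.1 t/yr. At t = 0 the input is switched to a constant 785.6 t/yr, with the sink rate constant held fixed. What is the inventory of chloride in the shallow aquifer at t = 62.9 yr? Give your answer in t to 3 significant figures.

45700 t

The sink rate constant is k = F₀/M₀ = 425.1/30570 = 0.01391 yr⁻¹.
Solving dM/dt = F₁ − kM with M(0) = M₀ gives M(t) = F₁/k + (M₀ − F₁/k)·e^(−kt).
F₁/k = 785.6/0.01391 = 56494 t; kt = 0.01391 × 62.9 = 0.8747, e^(−kt) = 0.4170.
M(62.9) = 56494 + (30570 − 56494) × 0.4170 = 56494 − 10810 = 45684 t.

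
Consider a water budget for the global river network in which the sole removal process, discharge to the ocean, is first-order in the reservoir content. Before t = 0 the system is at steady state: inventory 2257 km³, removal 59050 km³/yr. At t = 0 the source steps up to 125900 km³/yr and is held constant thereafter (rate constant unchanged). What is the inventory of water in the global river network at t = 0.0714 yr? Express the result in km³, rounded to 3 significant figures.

τ = M₀/F₀ = 2257/59050 = 0.03822 yr; rate constant k = 1/τ.
New steady state M_∞ = F₁/k = F₁·τ = 125900 × 0.03822 = 4812.1 km³.
M(t) = M_∞ + (M₀ − M_∞)·e^(−t/τ); t/τ = 0.0714/0.03822 = 1.868, so e^(−t/τ) = 0.1544.
M(t) = 4812.1 − 2555 × 0.1544 = 4417.6 km³.

4420 km³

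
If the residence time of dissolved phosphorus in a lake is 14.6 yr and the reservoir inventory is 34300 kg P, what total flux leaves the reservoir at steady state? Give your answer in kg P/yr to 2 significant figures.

2300 kg P/yr

F = M / τ = 34300 / 14.6 = 2349 kg P/yr.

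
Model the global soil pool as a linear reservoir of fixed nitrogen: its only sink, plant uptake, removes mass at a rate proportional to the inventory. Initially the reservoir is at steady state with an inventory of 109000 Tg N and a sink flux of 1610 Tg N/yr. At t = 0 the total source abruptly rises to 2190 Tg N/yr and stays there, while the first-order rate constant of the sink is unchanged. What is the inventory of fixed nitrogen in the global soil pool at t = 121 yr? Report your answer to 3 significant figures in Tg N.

The sink rate constant is k = F₀/M₀ = 1610/109000 = 0.01477 yr⁻¹.
Solving dM/dt = F₁ − kM with M(0) = M₀ gives M(t) = F₁/k + (M₀ − F₁/k)·e^(−kt).
F₁/k = 2190/0.01477 = 148270 Tg N; kt = 0.01477 × 121 = 1.787, e^(−kt) = 0.1674.
M(121) = 148270 + (109000 − 148270) × 0.1674 = 148270 − 6574 = 141690 Tg N.

142000 Tg N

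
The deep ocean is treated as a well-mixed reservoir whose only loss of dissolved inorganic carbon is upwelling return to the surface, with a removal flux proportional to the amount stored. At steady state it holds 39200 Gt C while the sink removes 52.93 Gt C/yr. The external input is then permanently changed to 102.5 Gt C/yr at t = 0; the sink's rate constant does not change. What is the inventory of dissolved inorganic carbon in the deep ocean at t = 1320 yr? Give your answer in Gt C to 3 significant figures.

The sink rate constant is k = F₀/M₀ = 52.93/39200 = 0.001350 yr⁻¹.
Solving dM/dt = F₁ − kM with M(0) = M₀ gives M(t) = F₁/k + (M₀ − F₁/k)·e^(−kt).
F₁/k = 102.5/0.001350 = 75912 Gt C; kt = 0.001350 × 1320 = 1.782, e^(−kt) = 0.1682.
M(1320) = 75912 + (39200 − 75912) × 0.1682 = 75912 − 6177 = 69735 Gt C.

69700 Gt C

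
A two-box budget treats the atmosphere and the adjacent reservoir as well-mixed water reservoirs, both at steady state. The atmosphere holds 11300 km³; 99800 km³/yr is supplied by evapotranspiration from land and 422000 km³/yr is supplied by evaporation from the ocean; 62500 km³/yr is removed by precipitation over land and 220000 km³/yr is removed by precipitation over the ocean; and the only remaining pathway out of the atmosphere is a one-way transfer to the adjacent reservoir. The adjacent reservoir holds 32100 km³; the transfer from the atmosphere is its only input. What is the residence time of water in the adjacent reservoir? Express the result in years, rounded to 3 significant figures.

Balance the atmosphere: ΣF_in = 99800 + 422000 = 521800 km³/yr.
Transfer to the adjacent reservoir = ΣF_in − (62500 + 220000) = 239300 km³/yr.
At steady state the output of the adjacent reservoir equals its input, 239300 km³/yr.
τ = M / F = 32100 / 239300 = 0.1341 yr.

0.134 yr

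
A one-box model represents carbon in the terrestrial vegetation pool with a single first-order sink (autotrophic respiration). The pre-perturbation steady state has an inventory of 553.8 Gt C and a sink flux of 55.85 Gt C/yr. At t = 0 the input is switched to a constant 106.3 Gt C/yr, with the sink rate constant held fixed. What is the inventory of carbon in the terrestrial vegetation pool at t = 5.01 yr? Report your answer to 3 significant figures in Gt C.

The sink rate constant is k = F₀/M₀ = 55.85/553.8 = 0.1008 yr⁻¹.
Solving dM/dt = F₁ − kM with M(0) = M₀ gives M(t) = F₁/k + (M₀ − F₁/k)·e^(−kt).
F₁/k = 106.3/0.1008 = 1054.1 Gt C; kt = 0.1008 × 5.01 = 0.5053, e^(−kt) = 0.6034.
M(5.01) = 1054.1 + (553.8 − 1054.1) × 0.6034 = 1054.1 − 301.8 = 752.22 Gt C.

752 Gt C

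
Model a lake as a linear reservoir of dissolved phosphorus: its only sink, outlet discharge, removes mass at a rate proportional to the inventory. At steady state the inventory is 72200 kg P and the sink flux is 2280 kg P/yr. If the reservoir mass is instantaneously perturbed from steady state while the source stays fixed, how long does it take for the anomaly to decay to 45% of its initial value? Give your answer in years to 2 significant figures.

25 yr

For a linear reservoir the anomaly decays as exp(−t/τ) with τ = M/F = 72200/2280 = 31.67 yr.
exp(−t/τ) = 0.45 ⇒ t = −τ ln(0.45) = 31.67 × 0.7985 = 25.29 yr.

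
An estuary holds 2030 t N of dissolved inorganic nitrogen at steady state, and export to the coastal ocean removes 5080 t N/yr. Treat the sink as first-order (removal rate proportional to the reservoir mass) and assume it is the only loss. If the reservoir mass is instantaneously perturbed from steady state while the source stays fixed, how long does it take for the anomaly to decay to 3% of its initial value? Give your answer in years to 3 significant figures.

1.40 yr

For a linear reservoir the anomaly decays as exp(−t/τ) with τ = M/F = 2030/5080 = 0.3996 yr.
exp(−t/τ) = 0.03 ⇒ t = −τ ln(0.03) = 0.3996 × 3.507 = 1.401 yr.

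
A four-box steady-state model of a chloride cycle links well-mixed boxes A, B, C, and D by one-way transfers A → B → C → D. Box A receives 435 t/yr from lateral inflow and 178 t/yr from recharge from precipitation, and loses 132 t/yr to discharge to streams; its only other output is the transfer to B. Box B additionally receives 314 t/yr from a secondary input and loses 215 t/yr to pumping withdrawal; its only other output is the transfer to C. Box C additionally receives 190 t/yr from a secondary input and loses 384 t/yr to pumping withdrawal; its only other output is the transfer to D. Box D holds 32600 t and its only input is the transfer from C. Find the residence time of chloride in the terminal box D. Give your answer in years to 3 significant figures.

Box A: F(A→B) = (435 + 178) − 132 = 481.00 t/yr.
Box B: F(B→C) = (481.00 + 314) − 215 = 580.00 t/yr.
Box C: F(C→D) = (580.00 + 190) − 384 = 386.00 t/yr.
Box D throughput = its input = 386.00 t/yr; τ = 32600 / 386.00 = 84.46 yr.

84.5 yr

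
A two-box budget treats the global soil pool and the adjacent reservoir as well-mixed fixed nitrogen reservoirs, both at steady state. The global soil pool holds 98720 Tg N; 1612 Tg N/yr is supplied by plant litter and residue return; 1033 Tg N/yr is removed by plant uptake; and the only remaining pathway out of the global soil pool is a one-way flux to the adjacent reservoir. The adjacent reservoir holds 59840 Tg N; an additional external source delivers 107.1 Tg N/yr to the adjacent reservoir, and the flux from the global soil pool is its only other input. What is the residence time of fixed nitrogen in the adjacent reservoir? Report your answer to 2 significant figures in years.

87 yr

Balance the global soil pool: ΣF_in = 1612.0 Tg N/yr.
Flux to the adjacent reservoir = ΣF_in − (1033) = 579.00 Tg N/yr.
Total input to the adjacent reservoir = 579.00 + 107.1 = 686.10 Tg N/yr; at steady state this equals its total output.
τ = M / F = 59840 / 686.10 = 87.22 yr.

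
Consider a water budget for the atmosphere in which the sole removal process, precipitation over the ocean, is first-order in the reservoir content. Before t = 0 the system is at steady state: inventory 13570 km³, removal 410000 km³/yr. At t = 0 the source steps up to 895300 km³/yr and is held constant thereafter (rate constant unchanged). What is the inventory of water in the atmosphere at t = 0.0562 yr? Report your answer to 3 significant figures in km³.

26700 km³

τ = M₀/F₀ = 13570/410000 = 0.03310 yr; rate constant k = 1/τ.
New steady state M_∞ = F₁/k = F₁·τ = 895300 × 0.03310 = 29632 km³.
M(t) = M_∞ + (M₀ − M_∞)·e^(−t/τ); t/τ = 0.0562/0.03310 = 1.698, so e^(−t/τ) = 0.1830.
M(t) = 29632 − 16060 × 0.1830 = 26692 km³.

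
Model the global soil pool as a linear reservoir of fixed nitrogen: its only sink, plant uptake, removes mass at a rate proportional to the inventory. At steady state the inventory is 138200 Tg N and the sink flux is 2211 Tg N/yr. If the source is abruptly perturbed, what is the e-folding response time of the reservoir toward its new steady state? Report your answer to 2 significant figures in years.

63 yr

For a linear reservoir the response time equals the residence time τ = M/F.
τ = 138200 / 2211 = 62.51 yr.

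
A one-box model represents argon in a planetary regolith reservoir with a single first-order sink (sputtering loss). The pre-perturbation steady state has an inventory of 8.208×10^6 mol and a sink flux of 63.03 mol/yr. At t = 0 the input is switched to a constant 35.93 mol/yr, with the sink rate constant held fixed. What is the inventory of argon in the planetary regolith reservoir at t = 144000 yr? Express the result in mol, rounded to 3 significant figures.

5.85×10^6 mol

τ = M₀/F₀ = 8.208×10^6/63.03 = 130200 yr; rate constant k = 1/τ.
New steady state M_∞ = F₁/k = F₁·τ = 35.93 × 130200 = 4.6789×10^6 mol.
M(t) = M_∞ + (M₀ − M_∞)·e^(−t/τ); t/τ = 144000/130200 = 1.106, so e^(−t/τ) = 0.3309.
M(t) = 4.6789×10^6 + 3.529×10^6 × 0.3309 = 5.8469×10^6 mol.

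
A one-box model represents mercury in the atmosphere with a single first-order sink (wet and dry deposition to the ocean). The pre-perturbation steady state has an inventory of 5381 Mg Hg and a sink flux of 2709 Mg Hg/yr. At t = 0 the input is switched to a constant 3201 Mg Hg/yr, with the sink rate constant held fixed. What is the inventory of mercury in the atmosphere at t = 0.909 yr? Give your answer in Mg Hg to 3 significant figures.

5740 Mg Hg

Residence time τ = M₀/F₀ = 1.986 yr. The eventual steady state is M_∞ = M₀·(F₁/F₀) = 5381 × 3201/2709 = 6358.3 Mg Hg.
The anomaly ΔM(t) = M(t) − M_∞ decays as ΔM₀·e^(−t/τ) with ΔM₀ = 5381 − 6358.3 = −977.3 Mg Hg.
At t = 0.909 yr, e^(−t/τ) = e^(−0.4576) = 0.6328, so ΔM = −618.4 Mg Hg and M = 6358.3 − 618.4 = 5739.9 Mg Hg.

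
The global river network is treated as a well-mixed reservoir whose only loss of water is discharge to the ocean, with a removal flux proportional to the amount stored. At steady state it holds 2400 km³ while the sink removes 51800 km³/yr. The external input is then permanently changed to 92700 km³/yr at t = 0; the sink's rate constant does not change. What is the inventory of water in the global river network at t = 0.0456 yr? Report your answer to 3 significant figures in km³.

Residence time τ = M₀/F₀ = 0.04633 yr. The eventual steady state is M_∞ = M₀·(F₁/F₀) = 2400 × 92700/51800 = 4295.0 km³.
The anomaly ΔM(t) = M(t) − M_∞ decays as ΔM₀·e^(−t/τ) with ΔM₀ = 2400 − 4295.0 = −1895 km³.
At t = 0.0456 yr, e^(−t/τ) = e^(−0.9842) = 0.3737, so ΔM = −708.2 km³ and M = 4295.0 − 708.2 = 3586.8 km³.

3590 km³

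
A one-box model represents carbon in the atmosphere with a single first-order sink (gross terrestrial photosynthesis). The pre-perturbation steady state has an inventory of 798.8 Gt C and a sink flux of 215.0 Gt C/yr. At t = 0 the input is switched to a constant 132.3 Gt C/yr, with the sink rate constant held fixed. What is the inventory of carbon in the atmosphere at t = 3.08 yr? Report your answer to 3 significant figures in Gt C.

626 Gt C

The sink rate constant is k = F₀/M₀ = 215.0/798.8 = 0.2692 yr⁻¹.
Solving dM/dt = F₁ − kM with M(0) = M₀ gives M(t) = F₁/k + (M₀ − F₁/k)·e^(−kt).
F₁/k = 132.3/0.2692 = 491.54 Gt C; kt = 0.2692 × 3.08 = 0.8290, e^(−kt) = 0.4365.
M(3.08) = 491.54 + (798.8 − 491.54) × 0.4365 = 491.54 + 134.1 = 625.66 Gt C.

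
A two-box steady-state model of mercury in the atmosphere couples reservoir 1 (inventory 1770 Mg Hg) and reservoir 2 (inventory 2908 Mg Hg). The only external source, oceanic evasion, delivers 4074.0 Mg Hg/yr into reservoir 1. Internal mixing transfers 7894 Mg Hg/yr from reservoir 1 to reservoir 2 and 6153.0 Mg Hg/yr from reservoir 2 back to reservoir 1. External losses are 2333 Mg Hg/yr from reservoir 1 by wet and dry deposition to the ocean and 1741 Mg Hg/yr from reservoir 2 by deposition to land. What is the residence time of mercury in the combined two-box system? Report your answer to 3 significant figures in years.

Treat the two boxes together as one reservoir: the mixing fluxes between them are internal recycling, so τ = ΣM / Σ(external losses).
M_total = 1770 + 2908 = 4678.0 Mg Hg.
ΣF_external_out = 2333 + 1741 = 4074.0 Mg Hg/yr.
τ = M_total / ΣF_ext = 4678.0 / 4074.0 = 1.148 yr.

1.15 yr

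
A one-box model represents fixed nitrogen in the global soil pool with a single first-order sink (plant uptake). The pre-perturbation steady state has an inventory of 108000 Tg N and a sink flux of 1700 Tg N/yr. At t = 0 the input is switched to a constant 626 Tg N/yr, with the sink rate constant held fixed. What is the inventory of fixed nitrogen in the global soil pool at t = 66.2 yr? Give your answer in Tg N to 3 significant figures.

The sink rate constant is k = F₀/M₀ = 1700/108000 = 0.01574 yr⁻¹.
Solving dM/dt = F₁ − kM with M(0) = M₀ gives M(t) = F₁/k + (M₀ − F₁/k)·e^(−kt).
F₁/k = 626/0.01574 = 39769 Tg N; kt = 0.01574 × 66.2 = 1.042, e^(−kt) = 0.3527.
M(66.2) = 39769 + (108000 − 39769) × 0.3527 = 39769 + 24070 = 63837 Tg N.

63800 Tg N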